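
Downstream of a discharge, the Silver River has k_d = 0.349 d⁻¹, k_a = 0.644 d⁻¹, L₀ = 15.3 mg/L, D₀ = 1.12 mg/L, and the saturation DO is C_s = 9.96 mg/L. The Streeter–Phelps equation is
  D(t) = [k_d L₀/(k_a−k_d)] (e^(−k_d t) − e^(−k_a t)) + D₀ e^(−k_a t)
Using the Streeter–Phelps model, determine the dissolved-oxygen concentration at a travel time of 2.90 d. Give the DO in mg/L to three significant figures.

k_d L₀/(k_a−k_d) = 0.349×15.3/(0.644−0.349) = 5.340/0.2950 = 18.10 mg/L.
e^(−k_d t) = e^(−0.349×2.900) = 0.3635; e^(−k_a t) = e^(−0.644×2.900) = 0.1545.
D = 18.10 × (0.3635 − 0.1545) + 1.12 × 0.1545 = 3.782 + 0.1730 = 3.955 mg/L.
DO = C_s − D = 9.96 − 3.955 = 6.005 mg/L.

DO ≈ 6.00 mg/L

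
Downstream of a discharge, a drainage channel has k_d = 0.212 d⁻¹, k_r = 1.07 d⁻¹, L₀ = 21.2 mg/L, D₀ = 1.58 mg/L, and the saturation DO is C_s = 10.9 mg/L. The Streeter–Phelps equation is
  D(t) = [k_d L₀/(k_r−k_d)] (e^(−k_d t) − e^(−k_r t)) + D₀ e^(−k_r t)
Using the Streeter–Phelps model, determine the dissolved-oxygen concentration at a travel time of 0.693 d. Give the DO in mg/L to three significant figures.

k_d L₀/(k_r−k_d) = 0.212×21.2/(1.07−0.212) = 4.494/0.8580 = 5.238 mg/L.
e^(−k_d t) = e^(−0.212×0.6930) = 0.8634; e^(−k_r t) = e^(−1.07×0.6930) = 0.4764.
D = 5.238 × (0.8634 − 0.4764) + 1.58 × 0.4764 = 2.027 + 0.7527 = 2.780 mg/L.
DO = C_s − D = 10.9 − 2.780 = 8.120 mg/L.

DO ≈ 8.12 mg/L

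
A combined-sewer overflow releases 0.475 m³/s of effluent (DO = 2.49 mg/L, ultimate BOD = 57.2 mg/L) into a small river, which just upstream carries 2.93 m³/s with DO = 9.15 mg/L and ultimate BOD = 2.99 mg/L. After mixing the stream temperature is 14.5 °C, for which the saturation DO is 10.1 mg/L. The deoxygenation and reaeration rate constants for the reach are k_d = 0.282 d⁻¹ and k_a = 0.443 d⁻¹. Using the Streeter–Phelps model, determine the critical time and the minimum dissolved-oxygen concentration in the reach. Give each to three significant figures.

Mixed DO = (2.93×9.15 + 0.475×2.49)/(2.93+0.475) = 27.99/3.405 = 8.221 mg/L.
Mixed L₀ = (2.93×2.99 + 0.475×57.2)/(3.405) = 35.93/3.405 = 10.55 mg/L.
Initial deficit D₀ = C_s − DO₀ = 10.1 − 8.221 = 1.879 mg/L.
t_c = (1/0.1610) ln[(0.443/0.282)(1 − 1.879×0.1610/(0.282×10.55))] = 6.211 × ln(1.411) = 2.139 d.
D_c = (0.282/0.443) × 10.55 × e^(−0.282×2.139) = 0.6366 × 10.55 × 0.5470 = 3.674 mg/L.
Minimum DO = 10.1 − 3.674 = 6.426 mg/L.

t_c ≈ 2.14 d; minimum DO ≈ 6.43 mg/L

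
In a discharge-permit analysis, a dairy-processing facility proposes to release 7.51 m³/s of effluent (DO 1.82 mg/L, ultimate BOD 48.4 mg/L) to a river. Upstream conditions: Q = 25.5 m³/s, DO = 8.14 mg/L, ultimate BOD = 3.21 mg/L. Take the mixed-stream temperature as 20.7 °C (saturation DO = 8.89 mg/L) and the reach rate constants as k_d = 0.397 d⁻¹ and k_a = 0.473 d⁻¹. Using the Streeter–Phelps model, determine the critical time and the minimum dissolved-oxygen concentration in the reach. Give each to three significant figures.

Mixed DO = (25.5×8.14 + 7.51×1.82)/(25.5+7.51) = 221.2/33.01 = 6.702 mg/L.
Mixed L₀ = (25.5×3.21 + 7.51×48.4)/(33.01) = 445.3/33.01 = 13.49 mg/L.
Initial deficit D₀ = C_s − DO₀ = 8.89 − 6.702 = 2.188 mg/L.
t_c = (1/0.07600) ln[(0.473/0.397)(1 − 2.188×0.07600/(0.397×13.49))] = 13.16 × ln(1.154) = 1.890 d.
D_c = (0.397/0.473) × 13.49 × e^(−0.397×1.890) = 0.8393 × 13.49 × 0.4723 = 5.348 mg/L.
Minimum DO = 8.89 − 5.348 = 3.542 mg/L.

t_c ≈ 1.89 d; minimum DO ≈ 3.54 mg/L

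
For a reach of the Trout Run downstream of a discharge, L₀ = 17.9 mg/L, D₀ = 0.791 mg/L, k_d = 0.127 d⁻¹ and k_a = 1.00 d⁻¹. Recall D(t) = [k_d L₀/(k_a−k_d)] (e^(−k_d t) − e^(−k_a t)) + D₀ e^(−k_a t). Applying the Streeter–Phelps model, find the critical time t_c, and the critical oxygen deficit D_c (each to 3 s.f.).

t_c ≈ 1.95 d; D_c ≈ 1.77 mg/L

At the critical point dD/dt = 0, so k_d L₀ e^(−k_d t) = k_a D. Substituting D(t) from the Streeter–Phelps equation and solving for t gives
t_c = ln[(k_a/k_d)(1 − D₀(k_a−k_d)/(k_d L₀))] / (k_a−k_d).
Here k_a−k_d = 0.8730 d⁻¹ and 1 − D₀(k_a−k_d)/(k_d L₀) = 1 − 0.791×0.8730/(0.127×17.9) = 0.6962, so
t_c = ln(7.874 × 0.6962) / 0.8730 = 1.702 / 0.8730 = 1.949 d.
D_c = (k_d/k_a) L₀ e^(−k_d t_c) = (0.127/1.00) × 17.9 × e^(−0.127×1.949) = 0.1270 × 17.9 × 0.7807 = 1.775 mg/L.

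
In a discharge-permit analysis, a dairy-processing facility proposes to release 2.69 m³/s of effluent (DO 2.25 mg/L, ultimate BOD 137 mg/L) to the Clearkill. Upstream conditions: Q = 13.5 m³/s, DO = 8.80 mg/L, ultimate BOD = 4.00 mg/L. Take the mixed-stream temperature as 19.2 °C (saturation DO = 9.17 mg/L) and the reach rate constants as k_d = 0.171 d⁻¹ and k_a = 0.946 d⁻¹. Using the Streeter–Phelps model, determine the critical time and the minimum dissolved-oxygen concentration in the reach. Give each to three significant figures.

t_c ≈ 1.83 d; minimum DO ≈ 5.72 mg/L

Mixed DO = (13.5×8.80 + 2.69×2.25)/(13.5+2.69) = 124.9/16.19 = 7.712 mg/L.
Mixed L₀ = (13.5×4.00 + 2.69×137)/(16.19) = 422.5/16.19 = 26.10 mg/L.
Initial deficit D₀ = C_s − DO₀ = 9.17 − 7.712 = 1.458 mg/L.
t_c = (1/0.7750) ln[(0.946/0.171)(1 − 1.458×0.7750/(0.171×26.10))] = 1.290 × ln(4.131) = 1.830 d.
D_c = (0.171/0.946) × 26.10 × e^(−0.171×1.830) = 0.1808 × 26.10 × 0.7313 = 3.450 mg/L.
Minimum DO = 9.17 − 3.450 = 5.720 mg/L.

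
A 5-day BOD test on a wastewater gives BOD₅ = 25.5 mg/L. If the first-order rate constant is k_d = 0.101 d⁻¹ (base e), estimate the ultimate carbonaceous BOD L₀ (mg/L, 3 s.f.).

L₀ ≈ 64.3 mg/L

BOD₅ = L₀(1 − e^(−5k_d)) ⇒ L₀ = BOD₅ / (1 − e^(−5×0.101))
= 25.5 / (1 − 0.6035) = 25.5 / 0.3965 = 64.31 mg/L.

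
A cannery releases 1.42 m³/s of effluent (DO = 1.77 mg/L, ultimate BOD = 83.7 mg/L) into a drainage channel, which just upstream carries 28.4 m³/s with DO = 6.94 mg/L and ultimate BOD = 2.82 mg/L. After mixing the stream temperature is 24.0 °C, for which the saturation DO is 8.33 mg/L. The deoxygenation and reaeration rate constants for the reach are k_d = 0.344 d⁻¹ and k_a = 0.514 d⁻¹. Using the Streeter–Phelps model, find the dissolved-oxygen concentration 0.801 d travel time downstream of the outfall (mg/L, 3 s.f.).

DO ≈ 5.94 mg/L

Mixed DO = (28.4×6.94 + 1.42×1.77)/(28.4+1.42) = 199.6/29.82 = 6.694 mg/L.
Mixed L₀ = (28.4×2.82 + 1.42×83.7)/(29.82) = 198.9/29.82 = 6.671 mg/L.
Initial deficit D₀ = C_s − DO₀ = 8.33 − 6.694 = 1.636 mg/L.
D(0.801) = [0.344×6.671/(0.514−0.344)](e^(−0.344×0.801) − e^(−0.514×0.801)) + 1.636 e^(−0.514×0.801)
= 13.50 × (0.7592 − 0.6625) + 1.636 × 0.6625 = 2.389 mg/L.
DO = 8.33 − 2.389 = 5.941 mg/L.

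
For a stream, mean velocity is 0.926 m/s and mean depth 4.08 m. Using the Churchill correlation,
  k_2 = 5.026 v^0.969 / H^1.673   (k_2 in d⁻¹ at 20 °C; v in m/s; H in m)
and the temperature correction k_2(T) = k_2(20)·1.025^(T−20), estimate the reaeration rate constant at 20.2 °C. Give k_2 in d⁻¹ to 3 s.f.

k_2 ≈ 0.446 d⁻¹

k_2(20) = 5.026 × 0.926^0.969 / 4.08^1.673 = 5.026 × 0.9282 / 10.51 = 0.4438 d⁻¹.
k_2(20.2) = 0.4438 × 1.025^(20.2−20) = 0.4438 × 1.005 = 0.4460 d⁻¹.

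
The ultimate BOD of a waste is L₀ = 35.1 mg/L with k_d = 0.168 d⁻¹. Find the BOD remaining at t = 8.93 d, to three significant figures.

L ≈ 7.83 mg/L

L_t = L₀ e^(−k_d t) = 35.1 × e^(−0.168×8.93) = 35.1 × 0.2231 = 7.830 mg/L.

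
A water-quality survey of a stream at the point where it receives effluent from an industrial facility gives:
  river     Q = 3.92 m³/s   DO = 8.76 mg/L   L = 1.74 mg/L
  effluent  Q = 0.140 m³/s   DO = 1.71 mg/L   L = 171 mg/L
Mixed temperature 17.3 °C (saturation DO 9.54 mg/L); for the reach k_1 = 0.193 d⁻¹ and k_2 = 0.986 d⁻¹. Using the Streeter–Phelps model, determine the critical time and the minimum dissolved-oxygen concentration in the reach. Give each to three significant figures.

Mixed DO = (3.92×8.76 + 0.140×1.71)/(3.92+0.140) = 34.58/4.060 = 8.517 mg/L.
Mixed L₀ = (3.92×1.74 + 0.140×171)/(4.060) = 30.76/4.060 = 7.577 mg/L.
Initial deficit D₀ = C_s − DO₀ = 9.54 − 8.517 = 1.023 mg/L.
t_c = (1/0.7930) ln[(0.986/0.193)(1 − 1.023×0.7930/(0.193×7.577))] = 1.261 × ln(2.274) = 1.036 d.
D_c = (0.193/0.986) × 7.577 × e^(−0.193×1.036) = 0.1957 × 7.577 × 0.8188 = 1.214 mg/L.
Minimum DO = 9.54 − 1.214 = 8.326 mg/L.

t_c ≈ 1.04 d; minimum DO ≈ 8.33 mg/L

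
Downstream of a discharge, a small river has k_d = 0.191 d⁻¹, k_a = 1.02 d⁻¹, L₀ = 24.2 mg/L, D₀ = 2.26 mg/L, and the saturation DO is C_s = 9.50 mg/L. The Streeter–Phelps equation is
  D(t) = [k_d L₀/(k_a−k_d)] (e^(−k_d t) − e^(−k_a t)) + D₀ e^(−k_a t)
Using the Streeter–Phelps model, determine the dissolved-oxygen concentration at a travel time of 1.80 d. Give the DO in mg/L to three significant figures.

DO ≈ 6.08 mg/L

k_d L₀/(k_a−k_d) = 0.191×24.2/(1.02−0.191) = 4.622/0.8290 = 5.576 mg/L.
e^(−k_d t) = e^(−0.191×1.800) = 0.7091; e^(−k_a t) = e^(−1.02×1.800) = 0.1595.
D = 5.576 × (0.7091 − 0.1595) + 2.26 × 0.1595 = 3.064 + 0.3604 = 3.425 mg/L.
DO = C_s − D = 9.50 − 3.425 = 6.075 mg/L.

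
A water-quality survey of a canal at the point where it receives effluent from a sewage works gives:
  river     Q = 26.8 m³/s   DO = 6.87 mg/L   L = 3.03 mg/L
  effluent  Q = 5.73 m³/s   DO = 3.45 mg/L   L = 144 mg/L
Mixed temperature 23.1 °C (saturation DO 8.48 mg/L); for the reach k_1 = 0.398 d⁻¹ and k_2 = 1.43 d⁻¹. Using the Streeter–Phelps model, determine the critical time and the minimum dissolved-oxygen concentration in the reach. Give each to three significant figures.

Mixed DO = (26.8×6.87 + 5.73×3.45)/(26.8+5.73) = 203.9/32.53 = 6.268 mg/L.
Mixed L₀ = (26.8×3.03 + 5.73×144)/(32.53) = 906.3/32.53 = 27.86 mg/L.
Initial deficit D₀ = C_s − DO₀ = 8.48 − 6.268 = 2.212 mg/L.
t_c = (1/1.032) ln[(1.43/0.398)(1 − 2.212×1.032/(0.398×27.86))] = 0.9690 × ln(2.853) = 1.016 d.
D_c = (0.398/1.43) × 27.86 × e^(−0.398×1.016) = 0.2783 × 27.86 × 0.6674 = 5.175 mg/L.
Minimum DO = 8.48 − 5.175 = 3.305 mg/L.

t_c ≈ 1.02 d; minimum DO ≈ 3.30 mg/L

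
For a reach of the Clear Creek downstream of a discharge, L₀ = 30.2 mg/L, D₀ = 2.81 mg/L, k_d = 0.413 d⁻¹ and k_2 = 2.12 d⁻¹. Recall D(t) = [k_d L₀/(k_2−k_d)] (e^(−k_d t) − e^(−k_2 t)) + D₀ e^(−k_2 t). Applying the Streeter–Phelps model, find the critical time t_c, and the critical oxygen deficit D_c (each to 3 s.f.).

t_c ≈ 0.674 d; D_c ≈ 4.45 mg/L

t_c = [1/(k_2−k_d)] ln[(k_2/k_d)(1 − D₀(k_2−k_d)/(k_d L₀))]
= [1/(2.12−0.413)] ln[(2.12/0.413)(1 − 2.81×1.707/(0.413×30.2))]
= (1/1.707) ln[5.133 × 0.6154] = 0.5858 × ln(3.159) = 0.5858 × 1.150 = 0.6739 d.
L(t_c) = L₀ e^(−k_d t_c) = 30.2 × 0.7571 = 22.86 mg/L, and at the critical point k_2 D_c = k_d L, so D_c = (0.413/2.12) × 22.86 = 4.454 mg/L.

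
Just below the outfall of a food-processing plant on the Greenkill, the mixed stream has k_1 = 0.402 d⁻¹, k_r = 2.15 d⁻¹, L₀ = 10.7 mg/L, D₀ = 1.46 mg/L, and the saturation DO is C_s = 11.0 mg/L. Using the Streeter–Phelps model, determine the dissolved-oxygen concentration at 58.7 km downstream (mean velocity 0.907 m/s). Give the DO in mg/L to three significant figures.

Travel time t = x/v = 58.7 km / (0.907 m/s) = 58700 m / 0.907 m/s = 64720 s = 0.7491 d.
k_1 L₀/(k_r−k_1) = 0.402×10.7/(2.15−0.402) = 4.301/1.748 = 2.461 mg/L.
e^(−k_1 t) = e^(−0.402×0.7491) = 0.7400; e^(−k_r t) = e^(−2.15×0.7491) = 0.1998.
D = 2.461 × (0.7400 − 0.1998) + 1.46 × 0.1998 = 1.329 + 0.2917 = 1.621 mg/L.
DO = C_s − D = 11.0 − 1.621 = 9.379 mg/L.

DO ≈ 9.38 mg/L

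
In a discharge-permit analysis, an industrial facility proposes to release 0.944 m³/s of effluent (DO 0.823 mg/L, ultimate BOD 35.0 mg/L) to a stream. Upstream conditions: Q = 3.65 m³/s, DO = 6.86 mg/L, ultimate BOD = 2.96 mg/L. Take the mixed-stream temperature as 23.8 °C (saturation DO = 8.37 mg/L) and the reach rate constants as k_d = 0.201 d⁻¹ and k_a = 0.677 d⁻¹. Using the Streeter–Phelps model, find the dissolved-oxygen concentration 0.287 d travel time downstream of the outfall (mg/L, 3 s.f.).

DO ≈ 5.62 mg/L

Mixed DO = (3.65×6.86 + 0.944×0.823)/(3.65+0.944) = 25.82/4.594 = 5.619 mg/L.
Mixed L₀ = (3.65×2.96 + 0.944×35.0)/(4.594) = 43.84/4.594 = 9.544 mg/L.
Initial deficit D₀ = C_s − DO₀ = 8.37 − 5.619 = 2.751 mg/L.
D(0.287) = [0.201×9.544/(0.677−0.201)](e^(−0.201×0.287) − e^(−0.677×0.287)) + 2.751 e^(−0.677×0.287)
= 4.030 × (0.9439 − 0.8234) + 2.751 × 0.8234 = 2.751 mg/L.
DO = 8.37 − 2.751 = 5.619 mg/L.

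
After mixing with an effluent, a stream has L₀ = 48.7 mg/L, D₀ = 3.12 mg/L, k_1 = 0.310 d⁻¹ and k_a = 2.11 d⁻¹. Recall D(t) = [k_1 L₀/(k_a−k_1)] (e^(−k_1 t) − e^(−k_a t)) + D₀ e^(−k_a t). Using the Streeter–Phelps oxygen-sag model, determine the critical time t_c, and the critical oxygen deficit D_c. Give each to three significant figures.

t_c ≈ 0.807 d; D_c ≈ 5.57 mg/L

With k_a/k_1 = 6.806 and 1 − D₀(k_a−k_1)/(k_1 L₀) = 0.6280,
t_c = ln(6.806 × 0.6280) / (2.11 − 0.310) = ln(4.274) / 1.800 = 1.453/1.800 = 0.8070 d.
L(t_c) = L₀ e^(−k_1 t_c) = 48.7 × 0.7787 = 37.92 mg/L, and at the critical point k_a D_c = k_1 L, so D_c = (0.310/2.11) × 37.92 = 5.571 mg/L.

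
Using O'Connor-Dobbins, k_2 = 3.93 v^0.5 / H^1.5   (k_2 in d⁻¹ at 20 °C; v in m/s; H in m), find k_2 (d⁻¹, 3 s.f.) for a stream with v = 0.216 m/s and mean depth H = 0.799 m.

k_2 ≈ 2.56 d⁻¹

k_2 = 3.93 × 0.216^0.5 / 0.799^1.5 = 3.93 × 0.4648 / 0.7142 = 2.557 d⁻¹.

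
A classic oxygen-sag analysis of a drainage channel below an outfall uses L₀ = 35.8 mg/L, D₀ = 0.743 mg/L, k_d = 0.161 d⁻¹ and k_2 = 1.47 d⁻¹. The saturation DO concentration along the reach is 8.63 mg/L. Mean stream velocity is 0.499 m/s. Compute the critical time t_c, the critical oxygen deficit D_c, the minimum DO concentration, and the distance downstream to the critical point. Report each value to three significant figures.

At the critical point dD/dt = 0, so k_d L₀ e^(−k_d t) = k_2 D. Substituting D(t) from the Streeter–Phelps equation and solving for t gives
t_c = ln[(k_2/k_d)(1 − D₀(k_2−k_d)/(k_d L₀))] / (k_2−k_d).
Here k_2−k_d = 1.309 d⁻¹ and 1 − D₀(k_2−k_d)/(k_d L₀) = 1 − 0.743×1.309/(0.161×35.8) = 0.8313, so
t_c = ln(9.130 × 0.8313) / 1.309 = 2.027 / 1.309 = 1.548 d.
L(t_c) = L₀ e^(−k_d t_c) = 35.8 × 0.7794 = 27.90 mg/L, and at the critical point k_2 D_c = k_d L, so D_c = (0.161/1.47) × 27.90 = 3.056 mg/L.
Minimum DO = C_s − D_c = 8.63 − 3.056 = 5.574 mg/L.
x_c = v t_c = 0.499 m/s × 1.548 d × 86400 s/d = 66760 m ≈ 66.8 km.

t_c ≈ 1.55 d; D_c ≈ 3.06 mg/L; min DO ≈ 5.57 mg/L; x_c ≈ 66.8 km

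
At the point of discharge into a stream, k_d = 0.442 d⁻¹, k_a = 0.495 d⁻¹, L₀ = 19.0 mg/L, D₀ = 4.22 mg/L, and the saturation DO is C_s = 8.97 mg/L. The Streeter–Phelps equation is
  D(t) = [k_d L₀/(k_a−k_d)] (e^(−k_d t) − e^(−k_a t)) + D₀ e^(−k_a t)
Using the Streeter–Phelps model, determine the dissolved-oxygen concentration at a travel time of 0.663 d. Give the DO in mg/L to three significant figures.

k_d L₀/(k_a−k_d) = 0.442×19.0/(0.495−0.442) = 8.398/0.05300 = 158.5 mg/L.
e^(−k_d t) = e^(−0.442×0.6630) = 0.7460; e^(−k_a t) = e^(−0.495×0.6630) = 0.7202.
D = 158.5 × (0.7460 − 0.7202) + 4.22 × 0.7202 = 4.081 + 3.039 = 7.121 mg/L.
DO = C_s − D = 8.97 − 7.121 = 1.849 mg/L.

DO ≈ 1.85 mg/L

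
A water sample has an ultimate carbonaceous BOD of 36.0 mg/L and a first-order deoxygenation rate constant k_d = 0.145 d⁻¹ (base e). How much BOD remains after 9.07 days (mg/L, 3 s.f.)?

L ≈ 9.66 mg/L

L_t = L₀ e^(−k_d t) = 36.0 × e^(−0.145×9.07) = 36.0 × 0.2684 = 9.664 mg/L.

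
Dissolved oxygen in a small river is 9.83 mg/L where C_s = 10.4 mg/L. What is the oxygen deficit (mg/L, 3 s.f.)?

D ≈ 0.570 mg/L

D = C_s − C = 10.4 − 9.83 = 0.570 mg/L.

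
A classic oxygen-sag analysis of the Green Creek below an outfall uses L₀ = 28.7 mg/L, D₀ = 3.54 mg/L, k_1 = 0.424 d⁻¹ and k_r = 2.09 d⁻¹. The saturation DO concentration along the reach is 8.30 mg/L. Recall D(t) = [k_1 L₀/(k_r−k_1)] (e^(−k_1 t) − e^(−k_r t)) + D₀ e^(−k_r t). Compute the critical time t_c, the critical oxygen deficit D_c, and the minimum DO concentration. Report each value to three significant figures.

t_c ≈ 0.560 d; D_c ≈ 4.59 mg/L; min DO ≈ 3.71 mg/L

At the critical point dD/dt = 0, so k_1 L₀ e^(−k_1 t) = k_r D. Substituting D(t) from the Streeter–Phelps equation and solving for t gives
t_c = ln[(k_r/k_1)(1 − D₀(k_r−k_1)/(k_1 L₀))] / (k_r−k_1).
Here k_r−k_1 = 1.666 d⁻¹ and 1 − D₀(k_r−k_1)/(k_1 L₀) = 1 − 3.54×1.666/(0.424×28.7) = 0.5153, so
t_c = ln(4.929 × 0.5153) / 1.666 = 0.9323 / 1.666 = 0.5596 d.
D_c = (k_1/k_r) L₀ e^(−k_1 t_c) = (0.424/2.09) × 28.7 × e^(−0.424×0.5596) = 0.2029 × 28.7 × 0.7888 = 4.593 mg/L.
Minimum DO = C_s − D_c = 8.30 − 4.593 = 3.707 mg/L.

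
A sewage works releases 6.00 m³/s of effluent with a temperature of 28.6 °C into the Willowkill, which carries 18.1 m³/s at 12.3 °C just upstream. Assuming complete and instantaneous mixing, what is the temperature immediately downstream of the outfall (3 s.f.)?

Flow-weighted mixing: C = (Q_r C_r + Q_w C_w)/(Q_r + Q_w)
= (18.1×12.3 + 6.00×28.6)/(18.1 + 6.00) = 394.2/24.10 = 16.36 °C.

16.4 °C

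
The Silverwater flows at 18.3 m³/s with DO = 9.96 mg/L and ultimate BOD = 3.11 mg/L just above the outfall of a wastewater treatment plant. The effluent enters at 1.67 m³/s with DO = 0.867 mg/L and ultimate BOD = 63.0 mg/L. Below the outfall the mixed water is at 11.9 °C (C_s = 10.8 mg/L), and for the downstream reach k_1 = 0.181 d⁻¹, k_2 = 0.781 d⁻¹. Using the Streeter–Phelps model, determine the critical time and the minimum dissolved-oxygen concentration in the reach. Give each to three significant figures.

Mixed DO = (18.3×9.96 + 1.67×0.867)/(18.3+1.67) = 183.7/19.97 = 9.200 mg/L.
Mixed L₀ = (18.3×3.11 + 1.67×63.0)/(19.97) = 162.1/19.97 = 8.118 mg/L.
Initial deficit D₀ = C_s − DO₀ = 10.8 − 9.200 = 1.600 mg/L.
t_c = (1/0.6000) ln[(0.781/0.181)(1 − 1.600×0.6000/(0.181×8.118))] = 1.667 × ln(1.495) = 0.6704 d.
D_c = (0.181/0.781) × 8.118 × e^(−0.181×0.6704) = 0.2318 × 8.118 × 0.8857 = 1.666 mg/L.
Minimum DO = 10.8 − 1.666 = 9.134 mg/L.

t_c ≈ 0.670 d; minimum DO ≈ 9.13 mg/L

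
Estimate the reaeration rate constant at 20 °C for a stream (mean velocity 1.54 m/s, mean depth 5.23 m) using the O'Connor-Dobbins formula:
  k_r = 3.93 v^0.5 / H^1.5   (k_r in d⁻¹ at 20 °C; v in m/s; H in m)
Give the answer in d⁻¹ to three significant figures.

k_r = 3.93 × 1.54^0.5 / 5.23^1.5 = 3.93 × 1.241 / 11.96 = 0.4078 d⁻¹.

k_r ≈ 0.408 d⁻¹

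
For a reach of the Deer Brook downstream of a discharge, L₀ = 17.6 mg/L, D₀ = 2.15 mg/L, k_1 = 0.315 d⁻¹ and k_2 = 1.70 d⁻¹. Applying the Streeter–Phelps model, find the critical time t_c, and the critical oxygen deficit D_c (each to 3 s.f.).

t_c ≈ 0.661 d; D_c ≈ 2.65 mg/L

At the critical point dD/dt = 0, so k_1 L₀ e^(−k_1 t) = k_2 D. Substituting D(t) from the Streeter–Phelps equation and solving for t gives
t_c = ln[(k_2/k_1)(1 − D₀(k_2−k_1)/(k_1 L₀))] / (k_2−k_1).
Here k_2−k_1 = 1.385 d⁻¹ and 1 − D₀(k_2−k_1)/(k_1 L₀) = 1 − 2.15×1.385/(0.315×17.6) = 0.4629, so
t_c = ln(5.397 × 0.4629) / 1.385 = 0.9155 / 1.385 = 0.6610 d.
L(t_c) = L₀ e^(−k_1 t_c) = 17.6 × 0.8120 = 14.29 mg/L, and at the critical point k_2 D_c = k_1 L, so D_c = (0.315/1.70) × 14.29 = 2.648 mg/L.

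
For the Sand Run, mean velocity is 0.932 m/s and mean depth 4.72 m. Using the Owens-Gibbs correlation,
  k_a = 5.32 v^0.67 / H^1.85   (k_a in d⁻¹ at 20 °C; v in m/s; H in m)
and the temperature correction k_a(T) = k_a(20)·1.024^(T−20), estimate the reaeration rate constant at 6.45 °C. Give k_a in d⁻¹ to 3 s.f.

k_a(20) = 5.32 × 0.932^0.67 / 4.72^1.85 = 5.32 × 0.9539 / 17.65 = 0.2875 d⁻¹.
k_a(6.45) = 0.2875 × 1.024^(6.45−20) = 0.2875 × 0.7252 = 0.2085 d⁻¹.

k_a ≈ 0.208 d⁻¹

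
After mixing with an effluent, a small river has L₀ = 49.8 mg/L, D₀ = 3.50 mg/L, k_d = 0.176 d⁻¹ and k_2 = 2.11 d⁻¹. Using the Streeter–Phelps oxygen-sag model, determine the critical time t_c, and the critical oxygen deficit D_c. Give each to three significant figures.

At the critical point dD/dt = 0, so k_d L₀ e^(−k_d t) = k_2 D. Substituting D(t) from the Streeter–Phelps equation and solving for t gives
t_c = ln[(k_2/k_d)(1 − D₀(k_2−k_d)/(k_d L₀))] / (k_2−k_d).
Here k_2−k_d = 1.934 d⁻¹ and 1 − D₀(k_2−k_d)/(k_d L₀) = 1 − 3.50×1.934/(0.176×49.8) = 0.2277, so
t_c = ln(11.99 × 0.2277) / 1.934 = 1.004 / 1.934 = 0.5193 d.
D_c = (k_d/k_2) L₀ e^(−k_d t_c) = (0.176/2.11) × 49.8 × e^(−0.176×0.5193) = 0.08341 × 49.8 × 0.9127 = 3.791 mg/L.

t_c ≈ 0.519 d; D_c ≈ 3.79 mg/L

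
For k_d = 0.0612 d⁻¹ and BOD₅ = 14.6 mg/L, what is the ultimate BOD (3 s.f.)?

L₀ ≈ 55.4 mg/L

BOD₅ = L₀(1 − e^(−5k_d)) ⇒ L₀ = BOD₅ / (1 − e^(−5×0.0612))
= 14.6 / (1 − 0.7364) = 14.6 / 0.2636 = 55.38 mg/L.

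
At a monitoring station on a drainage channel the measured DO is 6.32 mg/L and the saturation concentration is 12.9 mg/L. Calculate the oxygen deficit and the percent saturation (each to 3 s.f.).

D ≈ 6.58 mg/L; 49.0 % saturation

D = C_s − C = 12.9 − 6.32 = 6.58 mg/L.
% saturation = 6.32/12.9 × 100 = 49.0 %.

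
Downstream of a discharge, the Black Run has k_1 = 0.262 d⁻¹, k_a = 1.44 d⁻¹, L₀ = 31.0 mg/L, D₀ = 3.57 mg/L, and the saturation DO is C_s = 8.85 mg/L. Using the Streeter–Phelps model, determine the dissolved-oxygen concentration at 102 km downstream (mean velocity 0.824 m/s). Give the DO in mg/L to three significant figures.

Travel time t = x/v = 102 km / (0.824 m/s) = 102000 m / 0.824 m/s = 123800 s = 1.433 d.
k_1 L₀/(k_a−k_1) = 0.262×31.0/(1.44−0.262) = 8.122/1.178 = 6.895 mg/L.
e^(−k_1 t) = e^(−0.262×1.433) = 0.6870; e^(−k_a t) = e^(−1.44×1.433) = 0.1271.
D = 6.895 × (0.6870 − 0.1271) + 3.57 × 0.1271 = 3.861 + 0.4536 = 4.314 mg/L.
DO = C_s − D = 8.85 − 4.314 = 4.536 mg/L.

DO ≈ 4.54 mg/L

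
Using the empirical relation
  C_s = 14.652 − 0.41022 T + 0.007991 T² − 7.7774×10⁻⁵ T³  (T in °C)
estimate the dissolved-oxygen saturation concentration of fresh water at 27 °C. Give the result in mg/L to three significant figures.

C_s = 14.652 − 0.41022×27 + 0.007991×27² − 7.7774×10⁻⁵×27³ = 7.871 mg/L.

C_s ≈ 7.87 mg/L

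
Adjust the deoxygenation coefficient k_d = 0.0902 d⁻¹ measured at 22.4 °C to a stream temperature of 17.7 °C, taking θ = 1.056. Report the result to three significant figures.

k_d ≈ 0.0698 d⁻¹

k_d(T₂) = k_d(T₁) · θ^(T₂−T₁) = 0.0902 × 1.056^(17.7−22.4)
= 0.0902 × 1.056^-4.70 = 0.0902 × 0.7741 = 0.06982 d⁻¹.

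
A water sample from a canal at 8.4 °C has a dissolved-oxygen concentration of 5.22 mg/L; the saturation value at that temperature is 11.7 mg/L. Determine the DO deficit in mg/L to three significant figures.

D = C_s − C = 11.7 − 5.22 = 6.48 mg/L.

D ≈ 6.48 mg/L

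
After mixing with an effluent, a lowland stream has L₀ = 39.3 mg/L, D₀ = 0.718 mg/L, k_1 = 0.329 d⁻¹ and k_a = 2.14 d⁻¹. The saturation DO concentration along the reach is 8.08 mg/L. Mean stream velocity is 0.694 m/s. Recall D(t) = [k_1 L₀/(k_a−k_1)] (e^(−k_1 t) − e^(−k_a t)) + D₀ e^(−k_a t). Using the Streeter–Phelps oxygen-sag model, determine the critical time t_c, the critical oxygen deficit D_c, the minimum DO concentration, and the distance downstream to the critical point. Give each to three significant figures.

t_c ≈ 0.975 d; D_c ≈ 4.38 mg/L; min DO ≈ 3.70 mg/L; x_c ≈ 58.5 km

t_c = [1/(k_a−k_1)] ln[(k_a/k_1)(1 − D₀(k_a−k_1)/(k_1 L₀))]
= [1/(2.14−0.329)] ln[(2.14/0.329)(1 − 0.718×1.811/(0.329×39.3))]
= (1/1.811) ln[6.505 × 0.8994] = 0.5522 × ln(5.850) = 0.5522 × 1.767 = 0.9754 d.
L(t_c) = L₀ e^(−k_1 t_c) = 39.3 × 0.7255 = 28.51 mg/L, and at the critical point k_a D_c = k_1 L, so D_c = (0.329/2.14) × 28.51 = 4.383 mg/L.
Minimum DO = C_s − D_c = 8.08 − 4.383 = 3.697 mg/L.
x_c = v t_c = 0.694 m/s × 0.9754 d × 86400 s/d = 58490 m ≈ 58.5 km.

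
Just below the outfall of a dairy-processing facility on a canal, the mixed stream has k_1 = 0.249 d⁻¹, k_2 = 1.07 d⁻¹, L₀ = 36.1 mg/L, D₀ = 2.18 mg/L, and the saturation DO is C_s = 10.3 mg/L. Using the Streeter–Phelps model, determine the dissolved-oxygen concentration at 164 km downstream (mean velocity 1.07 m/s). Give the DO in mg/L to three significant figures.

DO ≈ 4.57 mg/L

Travel time t = x/v = 164 km / (1.07 m/s) = 164000 m / 1.07 m/s = 153300 s = 1.774 d.
k_1 L₀/(k_2−k_1) = 0.249×36.1/(1.07−0.249) = 8.989/0.8210 = 10.95 mg/L.
e^(−k_1 t) = e^(−0.249×1.774) = 0.6429; e^(−k_2 t) = e^(−1.07×1.774) = 0.1498.
D = 10.95 × (0.6429 − 0.1498) + 2.18 × 0.1498 = 5.399 + 0.3267 = 5.725 mg/L.
DO = C_s − D = 10.3 − 5.725 = 4.575 mg/L.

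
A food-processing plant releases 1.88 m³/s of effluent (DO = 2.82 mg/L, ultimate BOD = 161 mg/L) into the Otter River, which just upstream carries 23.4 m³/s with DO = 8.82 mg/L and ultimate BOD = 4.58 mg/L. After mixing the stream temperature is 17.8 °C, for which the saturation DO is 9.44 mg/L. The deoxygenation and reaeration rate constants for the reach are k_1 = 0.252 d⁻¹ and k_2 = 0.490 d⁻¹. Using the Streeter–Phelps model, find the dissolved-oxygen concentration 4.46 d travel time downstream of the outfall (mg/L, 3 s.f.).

DO ≈ 5.67 mg/L

Mixed DO = (23.4×8.82 + 1.88×2.82)/(23.4+1.88) = 211.7/25.28 = 8.374 mg/L.
Mixed L₀ = (23.4×4.58 + 1.88×161)/(25.28) = 409.9/25.28 = 16.21 mg/L.
Initial deficit D₀ = C_s − DO₀ = 9.44 − 8.374 = 1.066 mg/L.
D(4.46) = [0.252×16.21/(0.490−0.252)](e^(−0.252×4.46) − e^(−0.490×4.46)) + 1.066 e^(−0.490×4.46)
= 17.17 × (0.3250 − 0.1124) + 1.066 × 0.1124 = 3.769 mg/L.
DO = 9.44 − 3.769 = 5.671 mg/L.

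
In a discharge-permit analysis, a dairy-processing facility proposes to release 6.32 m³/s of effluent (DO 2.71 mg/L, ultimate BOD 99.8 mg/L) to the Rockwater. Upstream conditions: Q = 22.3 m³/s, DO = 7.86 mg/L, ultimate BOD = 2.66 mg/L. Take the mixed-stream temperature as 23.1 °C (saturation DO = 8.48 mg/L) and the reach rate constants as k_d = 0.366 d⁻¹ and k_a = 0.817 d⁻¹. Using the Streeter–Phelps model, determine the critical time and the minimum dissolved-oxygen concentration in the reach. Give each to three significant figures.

Mixed DO = (22.3×7.86 + 6.32×2.71)/(22.3+6.32) = 192.4/28.62 = 6.723 mg/L.
Mixed L₀ = (22.3×2.66 + 6.32×99.8)/(28.62) = 690.1/28.62 = 24.11 mg/L.
Initial deficit D₀ = C_s − DO₀ = 8.48 − 6.723 = 1.757 mg/L.
t_c = (1/0.4510) ln[(0.817/0.366)(1 − 1.757×0.4510/(0.366×24.11))] = 2.217 × ln(2.032) = 1.572 d.
D_c = (0.366/0.817) × 24.11 × e^(−0.366×1.572) = 0.4480 × 24.11 × 0.5625 = 6.076 mg/L.
Minimum DO = 8.48 − 6.076 = 2.404 mg/L.

t_c ≈ 1.57 d; minimum DO ≈ 2.40 mg/L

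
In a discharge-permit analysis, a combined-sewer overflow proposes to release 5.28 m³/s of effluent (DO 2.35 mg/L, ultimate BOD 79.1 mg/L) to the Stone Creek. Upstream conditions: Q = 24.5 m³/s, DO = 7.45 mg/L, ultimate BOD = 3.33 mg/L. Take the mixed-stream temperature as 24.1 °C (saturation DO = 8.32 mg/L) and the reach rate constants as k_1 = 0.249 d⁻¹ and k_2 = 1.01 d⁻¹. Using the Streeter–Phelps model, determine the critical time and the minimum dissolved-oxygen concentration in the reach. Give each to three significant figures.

Mixed DO = (24.5×7.45 + 5.28×2.35)/(24.5+5.28) = 194.9/29.78 = 6.546 mg/L.
Mixed L₀ = (24.5×3.33 + 5.28×79.1)/(29.78) = 499.2/29.78 = 16.76 mg/L.
Initial deficit D₀ = C_s − DO₀ = 8.32 − 6.546 = 1.774 mg/L.
t_c = (1/0.7610) ln[(1.01/0.249)(1 − 1.774×0.7610/(0.249×16.76))] = 1.314 × ln(2.744) = 1.327 d.
D_c = (0.249/1.01) × 16.76 × e^(−0.249×1.327) = 0.2465 × 16.76 × 0.7187 = 2.970 mg/L.
Minimum DO = 8.32 − 2.970 = 5.350 mg/L.

t_c ≈ 1.33 d; minimum DO ≈ 5.35 mg/L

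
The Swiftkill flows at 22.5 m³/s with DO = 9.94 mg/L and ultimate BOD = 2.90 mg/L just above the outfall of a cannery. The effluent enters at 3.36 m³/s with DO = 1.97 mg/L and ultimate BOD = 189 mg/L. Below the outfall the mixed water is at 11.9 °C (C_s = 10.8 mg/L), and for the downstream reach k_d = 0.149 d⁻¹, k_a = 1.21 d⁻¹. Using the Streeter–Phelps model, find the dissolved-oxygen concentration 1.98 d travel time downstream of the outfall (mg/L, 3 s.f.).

Mixed DO = (22.5×9.94 + 3.36×1.97)/(22.5+3.36) = 230.3/25.86 = 8.904 mg/L.
Mixed L₀ = (22.5×2.90 + 3.36×189)/(25.86) = 700.3/25.86 = 27.08 mg/L.
Initial deficit D₀ = C_s − DO₀ = 10.8 − 8.904 = 1.896 mg/L.
D(1.98) = [0.149×27.08/(1.21−0.149)](e^(−0.149×1.98) − e^(−1.21×1.98)) + 1.896 e^(−1.21×1.98)
= 3.803 × (0.7445 − 0.09110) + 1.896 × 0.09110 = 2.658 mg/L.
DO = 10.8 − 2.658 = 8.142 mg/L.

DO ≈ 8.14 mg/L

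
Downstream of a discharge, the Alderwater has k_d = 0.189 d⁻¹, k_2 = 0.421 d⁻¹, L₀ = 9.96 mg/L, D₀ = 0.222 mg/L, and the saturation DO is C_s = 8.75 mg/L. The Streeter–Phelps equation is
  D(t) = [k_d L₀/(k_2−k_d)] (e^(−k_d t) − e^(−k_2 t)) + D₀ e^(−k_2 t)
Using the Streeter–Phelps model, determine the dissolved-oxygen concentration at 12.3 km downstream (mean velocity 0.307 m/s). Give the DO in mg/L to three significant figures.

Travel time t = x/v = 12.3 km / (0.307 m/s) = 12300 m / 0.307 m/s = 40070 s = 0.4637 d.
k_d L₀/(k_2−k_d) = 0.189×9.96/(0.421−0.189) = 1.882/0.2320 = 8.114 mg/L.
e^(−k_d t) = e^(−0.189×0.4637) = 0.9161; e^(−k_2 t) = e^(−0.421×0.4637) = 0.8226.
D = 8.114 × (0.9161 − 0.8226) + 0.222 × 0.8226 = 0.7582 + 0.1826 = 0.9408 mg/L.
DO = C_s − D = 8.75 − 0.9408 = 7.809 mg/L.

DO ≈ 7.81 mg/L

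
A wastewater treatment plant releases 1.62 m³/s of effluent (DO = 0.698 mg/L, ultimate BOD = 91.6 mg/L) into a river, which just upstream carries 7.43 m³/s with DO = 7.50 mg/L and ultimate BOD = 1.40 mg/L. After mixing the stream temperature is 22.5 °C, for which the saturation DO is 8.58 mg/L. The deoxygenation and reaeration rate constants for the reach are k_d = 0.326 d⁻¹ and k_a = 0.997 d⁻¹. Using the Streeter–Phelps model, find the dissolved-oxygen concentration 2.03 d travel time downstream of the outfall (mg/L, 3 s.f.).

Mixed DO = (7.43×7.50 + 1.62×0.698)/(7.43+1.62) = 56.86/9.050 = 6.282 mg/L.
Mixed L₀ = (7.43×1.40 + 1.62×91.6)/(9.050) = 158.8/9.050 = 17.55 mg/L.
Initial deficit D₀ = C_s − DO₀ = 8.58 − 6.282 = 2.298 mg/L.
D(2.03) = [0.326×17.55/(0.997−0.326)](e^(−0.326×2.03) − e^(−0.997×2.03)) + 2.298 e^(−0.997×2.03)
= 8.525 × (0.5159 − 0.1321) + 2.298 × 0.1321 = 3.575 mg/L.
DO = 8.58 − 3.575 = 5.005 mg/L.

DO ≈ 5.00 mg/L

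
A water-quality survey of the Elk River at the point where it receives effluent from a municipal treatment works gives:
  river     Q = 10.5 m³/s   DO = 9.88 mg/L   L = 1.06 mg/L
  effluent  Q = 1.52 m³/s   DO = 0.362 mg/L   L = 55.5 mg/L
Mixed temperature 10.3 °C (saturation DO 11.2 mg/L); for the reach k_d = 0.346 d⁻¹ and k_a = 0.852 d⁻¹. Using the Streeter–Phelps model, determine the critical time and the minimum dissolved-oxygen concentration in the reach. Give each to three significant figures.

t_c ≈ 0.546 d; minimum DO ≈ 8.53 mg/L

Mixed DO = (10.5×9.88 + 1.52×0.362)/(10.5+1.52) = 104.3/12.02 = 8.676 mg/L.
Mixed L₀ = (10.5×1.06 + 1.52×55.5)/(12.02) = 95.49/12.02 = 7.944 mg/L.
Initial deficit D₀ = C_s − DO₀ = 11.2 − 8.676 = 2.524 mg/L.
t_c = (1/0.5060) ln[(0.852/0.346)(1 − 2.524×0.5060/(0.346×7.944))] = 1.976 × ln(1.318) = 0.5464 d.
D_c = (0.346/0.852) × 7.944 × e^(−0.346×0.5464) = 0.4061 × 7.944 × 0.8277 = 2.670 mg/L.
Minimum DO = 11.2 − 2.670 = 8.530 mg/L.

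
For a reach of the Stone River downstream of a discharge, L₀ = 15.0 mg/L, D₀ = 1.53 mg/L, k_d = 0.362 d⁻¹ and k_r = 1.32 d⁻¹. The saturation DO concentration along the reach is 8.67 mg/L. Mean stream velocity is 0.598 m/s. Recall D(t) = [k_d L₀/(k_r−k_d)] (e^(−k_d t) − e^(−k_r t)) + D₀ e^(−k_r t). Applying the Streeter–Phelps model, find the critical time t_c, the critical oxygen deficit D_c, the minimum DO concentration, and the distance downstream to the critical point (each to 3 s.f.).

t_c ≈ 1.02 d; D_c ≈ 2.84 mg/L; min DO ≈ 5.83 mg/L; x_c ≈ 52.8 km

With k_r/k_d = 3.646 and 1 − D₀(k_r−k_d)/(k_d L₀) = 0.7301,
t_c = ln(3.646 × 0.7301) / (1.32 − 0.362) = ln(2.662) / 0.9580 = 0.9791/0.9580 = 1.022 d.
L(t_c) = L₀ e^(−k_d t_c) = 15.0 × 0.6907 = 10.36 mg/L, and at the critical point k_r D_c = k_d L, so D_c = (0.362/1.32) × 10.36 = 2.841 mg/L.
Minimum DO = C_s − D_c = 8.67 − 2.841 = 5.829 mg/L.
x_c = v t_c = 0.598 m/s × 1.022 d × 86400 s/d = 52810 m ≈ 52.8 km.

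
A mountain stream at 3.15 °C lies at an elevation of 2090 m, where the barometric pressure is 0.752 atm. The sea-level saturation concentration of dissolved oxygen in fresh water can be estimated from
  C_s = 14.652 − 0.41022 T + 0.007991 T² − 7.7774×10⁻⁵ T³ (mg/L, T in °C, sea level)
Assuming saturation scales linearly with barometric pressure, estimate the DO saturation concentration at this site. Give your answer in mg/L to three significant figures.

C_s ≈ 10.1 mg/L

At sea level: C_s = 14.652 − 0.41022×3.15 + 0.007991×3.15² − 7.7774×10⁻⁵×3.15³ = 13.44 mg/L.
Pressure correction: C_s' = 13.44 × 0.752 = 10.10 mg/L.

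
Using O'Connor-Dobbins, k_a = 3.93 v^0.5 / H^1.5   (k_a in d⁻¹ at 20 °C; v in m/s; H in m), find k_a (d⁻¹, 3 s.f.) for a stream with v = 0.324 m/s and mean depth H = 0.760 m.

k_a = 3.93 × 0.324^0.5 / 0.760^1.5 = 3.93 × 0.5692 / 0.6626 = 3.376 d⁻¹.

k_a ≈ 3.38 d⁻¹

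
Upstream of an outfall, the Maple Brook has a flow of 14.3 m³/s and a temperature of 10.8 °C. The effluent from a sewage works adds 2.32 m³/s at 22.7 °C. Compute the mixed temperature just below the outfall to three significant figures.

Flow-weighted mixing: C = (Q_r C_r + Q_w C_w)/(Q_r + Q_w)
= (14.3×10.8 + 2.32×22.7)/(14.3 + 2.32) = 207.1/16.62 = 12.46 °C.

12.5 °C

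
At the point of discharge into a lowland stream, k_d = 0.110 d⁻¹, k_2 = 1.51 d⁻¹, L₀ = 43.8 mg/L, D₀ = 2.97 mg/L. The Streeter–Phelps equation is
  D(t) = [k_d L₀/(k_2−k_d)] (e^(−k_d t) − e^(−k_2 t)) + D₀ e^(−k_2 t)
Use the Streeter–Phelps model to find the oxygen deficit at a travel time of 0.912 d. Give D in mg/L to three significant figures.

D ≈ 2.99 mg/L

k_d L₀/(k_2−k_d) = 0.110×43.8/(1.51−0.110) = 4.818/1.400 = 3.441 mg/L.
e^(−k_d t) = e^(−0.110×0.9120) = 0.9045; e^(−k_2 t) = e^(−1.51×0.9120) = 0.2523.
D = 3.441 × (0.9045 − 0.2523) + 2.97 × 0.2523 = 2.245 + 0.7493 = 2.994 mg/L.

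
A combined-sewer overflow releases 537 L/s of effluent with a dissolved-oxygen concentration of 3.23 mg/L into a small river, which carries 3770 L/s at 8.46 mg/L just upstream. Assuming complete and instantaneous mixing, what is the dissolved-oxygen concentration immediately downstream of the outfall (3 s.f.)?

7.81 mg/L

Flow-weighted mixing: C = (Q_r C_r + Q_w C_w)/(Q_r + Q_w)
= (3770×8.46 + 537×3.23)/(3770 + 537) = 33630/4307 = 7.808 mg/L.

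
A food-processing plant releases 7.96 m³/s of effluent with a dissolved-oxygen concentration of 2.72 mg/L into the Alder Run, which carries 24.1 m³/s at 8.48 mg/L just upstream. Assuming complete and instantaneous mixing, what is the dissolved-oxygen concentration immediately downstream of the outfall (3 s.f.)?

7.05 mg/L

Flow-weighted mixing: C = (Q_r C_r + Q_w C_w)/(Q_r + Q_w)
= (24.1×8.48 + 7.96×2.72)/(24.1 + 7.96) = 226.0/32.06 = 7.050 mg/L.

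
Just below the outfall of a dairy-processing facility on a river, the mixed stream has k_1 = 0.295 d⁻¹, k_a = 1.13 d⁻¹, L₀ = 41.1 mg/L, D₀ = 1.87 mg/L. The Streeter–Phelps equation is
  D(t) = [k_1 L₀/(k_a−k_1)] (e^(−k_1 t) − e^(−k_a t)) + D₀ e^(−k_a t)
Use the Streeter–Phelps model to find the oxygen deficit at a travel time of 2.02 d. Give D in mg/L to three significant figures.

D ≈ 6.71 mg/L

k_1 L₀/(k_a−k_1) = 0.295×41.1/(1.13−0.295) = 12.12/0.8350 = 14.52 mg/L.
e^(−k_1 t) = e^(−0.295×2.020) = 0.5511; e^(−k_a t) = e^(−1.13×2.020) = 0.1020.
D = 14.52 × (0.5511 − 0.1020) + 1.87 × 0.1020 = 6.520 + 0.1908 = 6.711 mg/L.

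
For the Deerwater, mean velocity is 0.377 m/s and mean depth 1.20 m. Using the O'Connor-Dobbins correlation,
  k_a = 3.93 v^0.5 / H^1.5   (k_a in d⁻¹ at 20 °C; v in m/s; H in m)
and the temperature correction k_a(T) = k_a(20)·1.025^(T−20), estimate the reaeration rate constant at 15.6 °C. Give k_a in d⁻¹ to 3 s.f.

k_a(20) = 3.93 × 0.377^0.5 / 1.20^1.5 = 3.93 × 0.6140 / 1.315 = 1.836 d⁻¹.
k_a(15.6) = 1.836 × 1.025^(15.6−20) = 1.836 × 0.8970 = 1.647 d⁻¹.

k_a ≈ 1.65 d⁻¹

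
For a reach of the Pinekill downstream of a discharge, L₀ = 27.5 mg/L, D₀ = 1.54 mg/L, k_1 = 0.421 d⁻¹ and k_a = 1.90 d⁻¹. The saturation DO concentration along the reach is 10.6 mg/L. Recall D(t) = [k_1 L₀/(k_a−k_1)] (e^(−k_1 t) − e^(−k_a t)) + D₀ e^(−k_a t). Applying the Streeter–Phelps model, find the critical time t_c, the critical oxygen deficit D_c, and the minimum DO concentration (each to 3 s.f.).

t_c ≈ 0.871 d; D_c ≈ 4.22 mg/L; min DO ≈ 6.38 mg/L

At the critical point dD/dt = 0, so k_1 L₀ e^(−k_1 t) = k_a D. Substituting D(t) from the Streeter–Phelps equation and solving for t gives
t_c = ln[(k_a/k_1)(1 − D₀(k_a−k_1)/(k_1 L₀))] / (k_a−k_1).
Here k_a−k_1 = 1.479 d⁻¹ and 1 − D₀(k_a−k_1)/(k_1 L₀) = 1 − 1.54×1.479/(0.421×27.5) = 0.8033, so
t_c = ln(4.513 × 0.8033) / 1.479 = 1.288 / 1.479 = 0.8708 d.
L(t_c) = L₀ e^(−k_1 t_c) = 27.5 × 0.6931 = 19.06 mg/L, and at the critical point k_a D_c = k_1 L, so D_c = (0.421/1.90) × 19.06 = 4.223 mg/L.
Minimum DO = C_s − D_c = 10.6 − 4.223 = 6.377 mg/L.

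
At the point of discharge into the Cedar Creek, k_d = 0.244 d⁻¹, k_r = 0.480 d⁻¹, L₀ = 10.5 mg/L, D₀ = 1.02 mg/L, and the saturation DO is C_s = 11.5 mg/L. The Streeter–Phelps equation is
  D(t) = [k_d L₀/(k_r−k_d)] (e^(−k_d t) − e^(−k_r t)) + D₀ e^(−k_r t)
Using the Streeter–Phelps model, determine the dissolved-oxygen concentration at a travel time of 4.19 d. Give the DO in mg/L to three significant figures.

k_d L₀/(k_r−k_d) = 0.244×10.5/(0.480−0.244) = 2.562/0.2360 = 10.86 mg/L.
e^(−k_d t) = e^(−0.244×4.190) = 0.3597; e^(−k_r t) = e^(−0.480×4.190) = 0.1338.
D = 10.86 × (0.3597 − 0.1338) + 1.02 × 0.1338 = 2.453 + 0.1365 = 2.589 mg/L.
DO = C_s − D = 11.5 − 2.589 = 8.911 mg/L.

DO ≈ 8.91 mg/L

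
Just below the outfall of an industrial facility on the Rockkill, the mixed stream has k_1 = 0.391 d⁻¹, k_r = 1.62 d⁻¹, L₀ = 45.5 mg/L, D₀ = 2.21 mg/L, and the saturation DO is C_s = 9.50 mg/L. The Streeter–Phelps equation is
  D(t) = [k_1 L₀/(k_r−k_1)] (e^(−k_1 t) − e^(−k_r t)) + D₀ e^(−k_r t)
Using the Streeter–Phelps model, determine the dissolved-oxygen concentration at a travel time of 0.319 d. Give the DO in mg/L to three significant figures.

DO ≈ 4.04 mg/L

k_1 L₀/(k_r−k_1) = 0.391×45.5/(1.62−0.391) = 17.79/1.229 = 14.48 mg/L.
e^(−k_1 t) = e^(−0.391×0.3190) = 0.8827; e^(−k_r t) = e^(−1.62×0.3190) = 0.5964.
D = 14.48 × (0.8827 − 0.5964) + 2.21 × 0.5964 = 4.144 + 1.318 = 5.462 mg/L.
DO = C_s − D = 9.50 − 5.462 = 4.038 mg/L.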